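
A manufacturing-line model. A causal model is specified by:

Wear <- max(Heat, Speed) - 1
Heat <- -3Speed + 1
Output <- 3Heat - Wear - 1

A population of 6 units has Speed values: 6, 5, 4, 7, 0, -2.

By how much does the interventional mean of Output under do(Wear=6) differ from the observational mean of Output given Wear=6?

-7.5

Under do(Wear=6), Wear's equation is replaced by Wear=6 for every unit. Per-unit Output: -58, -49, -40, -67, -4, 14. Mean = -34.
Observing Wear=6 restricts to units where Wear's equation naturally yields 6: Speed ∈ {7, -2}. In that subpopulation Output = -67, 14, mean -26.5.
Difference = -34 − (-26.5) = -7.5.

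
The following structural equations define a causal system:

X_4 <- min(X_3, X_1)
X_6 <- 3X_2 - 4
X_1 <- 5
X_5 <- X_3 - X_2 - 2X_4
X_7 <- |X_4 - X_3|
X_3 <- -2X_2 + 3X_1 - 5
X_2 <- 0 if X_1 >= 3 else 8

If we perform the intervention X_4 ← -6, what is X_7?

16

The intervention breaks the incoming arrows to X_4: X_4 <- min(X_3, X_1) no longer applies, and X_4 = -6.
X_2 = 0 if X_1 >= 3 else 8  [with X_1=5]  = 0
X_3 = -2X_2 + 3X_1 - 5  [with X_2=0, X_1=5]  = 10
X_7 = |X_4 - X_3|  [with X_4=-6, X_3=10]  = 16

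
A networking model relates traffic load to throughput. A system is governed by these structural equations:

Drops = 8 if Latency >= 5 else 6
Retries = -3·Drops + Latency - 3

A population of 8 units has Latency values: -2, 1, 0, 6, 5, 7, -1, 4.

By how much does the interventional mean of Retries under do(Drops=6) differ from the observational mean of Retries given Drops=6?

Every unit gets Drops=6 under the intervention. Retries values become -23, -20, -21, -15, -16, -14, -22, -17; E[Retries|do(Drops=6)] = -18.5.
Conditioning on Drops=6 selects the 5 unit(s) with Latency ∈ {-2, 1, 0, -1, 4}. Their Retries values: -23, -20, -21, -22, -17. Mean = -20.6.
Difference = -18.5 − (-20.6) = 2.1.

2.1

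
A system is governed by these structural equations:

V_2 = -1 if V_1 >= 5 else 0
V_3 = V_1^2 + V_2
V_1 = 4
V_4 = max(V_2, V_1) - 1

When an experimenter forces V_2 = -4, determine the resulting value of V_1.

4

Under do(V_2=-4), the mechanism V_2 = -1 if V_1 >= 5 else 0 is discarded; V_2 is fixed at -4.
V_1 is not downstream of the intervention, so its value is determined by the original equations.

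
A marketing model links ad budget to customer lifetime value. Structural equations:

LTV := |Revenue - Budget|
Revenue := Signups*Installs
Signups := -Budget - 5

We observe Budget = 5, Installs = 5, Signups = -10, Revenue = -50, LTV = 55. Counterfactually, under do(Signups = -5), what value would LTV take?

30

do(Signups=-5) replaces the equation Signups := -Budget - 5 with the constant Signups = -5.
Revenue = Signups*Installs  [with Signups=-5, Installs=5]  = -25
LTV = |Revenue - Budget|  [with Revenue=-25, Budget=5]  = 30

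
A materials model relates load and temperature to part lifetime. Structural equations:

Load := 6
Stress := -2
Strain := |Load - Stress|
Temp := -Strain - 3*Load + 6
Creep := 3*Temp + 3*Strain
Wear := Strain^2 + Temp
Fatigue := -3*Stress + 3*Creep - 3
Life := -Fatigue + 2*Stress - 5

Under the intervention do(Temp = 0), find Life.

do(Temp=0) replaces the equation Temp := -Strain - 3*Load + 6 with the constant Temp = 0.
Strain = |Load - Stress|  [with Load=6, Stress=-2]  = 8
Creep = 3*Temp + 3*Strain  [with Temp=0, Strain=8]  = 24
Fatigue = -3*Stress + 3*Creep - 3  [with Stress=-2, Creep=24]  = 75
Life = -Fatigue + 2*Stress - 5  [with Fatigue=75, Stress=-2]  = -84

-84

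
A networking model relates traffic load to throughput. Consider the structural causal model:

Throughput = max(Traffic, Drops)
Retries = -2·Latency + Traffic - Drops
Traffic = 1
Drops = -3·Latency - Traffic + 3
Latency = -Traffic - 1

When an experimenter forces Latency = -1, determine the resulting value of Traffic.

1

Under do(Latency=-1), the mechanism Latency = -Traffic - 1 is discarded; Latency is fixed at -1.
Traffic is not downstream of the intervention, so its value is determined by the original equations.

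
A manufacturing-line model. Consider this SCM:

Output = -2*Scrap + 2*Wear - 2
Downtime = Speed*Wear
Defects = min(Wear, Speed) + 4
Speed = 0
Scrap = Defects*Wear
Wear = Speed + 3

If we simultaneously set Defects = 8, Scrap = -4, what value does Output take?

Setting Defects = 8, Scrap = -4 by intervention discards those variables' equations.
Wear = Speed + 3  [with Speed=0]  = 3
Output = -2*Scrap + 2*Wear - 2  [with Scrap=-4, Wear=3]  = 12

12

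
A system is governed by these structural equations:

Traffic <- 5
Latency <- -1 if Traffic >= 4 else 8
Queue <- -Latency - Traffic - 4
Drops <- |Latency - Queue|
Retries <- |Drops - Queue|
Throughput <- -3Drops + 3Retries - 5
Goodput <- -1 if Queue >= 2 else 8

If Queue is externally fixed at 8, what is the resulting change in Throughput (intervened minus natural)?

-48

The intervention breaks the incoming arrows to Queue: Queue <- -Latency - Traffic - 4 no longer applies, and Queue = 8.
Latency = -1 if Traffic >= 4 else 8  [with Traffic=5]  = -1
Drops = |Latency - Queue|  [with Latency=-1, Queue=8]  = 9
Retries = |Drops - Queue|  [with Drops=9, Queue=8]  = 1
Throughput = -3Drops + 3Retries - 5  [with Drops=9, Retries=1]  = -29
Without intervention: Latency = -1 if Traffic >= 4 else 8  [with Traffic=5]  = -1; Queue = -Latency - Traffic - 4  [with Latency=-1, Traffic=5]  = -8; Drops = |Latency - Queue|  [with Latency=-1, Queue=-8]  = 7; Retries = |Drops - Queue|  [with Drops=7, Queue=-8]  = 15; Throughput = -3Drops + 3Retries - 5  [with Drops=7, Retries=15]  = 19.
Change = -29 − 19 = -48.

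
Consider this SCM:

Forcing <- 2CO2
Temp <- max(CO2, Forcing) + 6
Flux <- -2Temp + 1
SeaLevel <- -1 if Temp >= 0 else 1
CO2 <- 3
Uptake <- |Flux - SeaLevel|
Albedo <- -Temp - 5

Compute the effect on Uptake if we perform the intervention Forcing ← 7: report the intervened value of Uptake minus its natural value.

2

Under do(Forcing=7), the mechanism Forcing <- 2CO2 is discarded; Forcing is fixed at 7.
Temp = max(CO2, Forcing) + 6  [with CO2=3, Forcing=7]  = 13
SeaLevel = -1 if Temp >= 0 else 1  [with Temp=13]  = -1
Flux = -2Temp + 1  [with Temp=13]  = -25
Uptake = |Flux - SeaLevel|  [with Flux=-25, SeaLevel=-1]  = 24
Without intervention: Forcing = 2CO2  [with CO2=3]  = 6; Temp = max(CO2, Forcing) + 6  [with CO2=3, Forcing=6]  = 12; SeaLevel = -1 if Temp >= 0 else 1  [with Temp=12]  = -1; Flux = -2Temp + 1  [with Temp=12]  = -23; Uptake = |Flux - SeaLevel|  [with Flux=-23, SeaLevel=-1]  = 22.
Change = 24 − 22 = 2.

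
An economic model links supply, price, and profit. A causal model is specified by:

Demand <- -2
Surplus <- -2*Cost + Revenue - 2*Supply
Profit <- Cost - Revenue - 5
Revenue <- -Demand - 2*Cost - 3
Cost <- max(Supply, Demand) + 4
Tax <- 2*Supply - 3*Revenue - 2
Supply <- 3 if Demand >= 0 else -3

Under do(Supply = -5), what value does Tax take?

3

do(Supply=-5) replaces the equation Supply <- 3 if Demand >= 0 else -3 with the constant Supply = -5.
Cost = max(Supply, Demand) + 4  [with Supply=-5, Demand=-2]  = 2
Revenue = -Demand - 2*Cost - 3  [with Demand=-2, Cost=2]  = -5
Tax = 2*Supply - 3*Revenue - 2  [with Supply=-5, Revenue=-5]  = 3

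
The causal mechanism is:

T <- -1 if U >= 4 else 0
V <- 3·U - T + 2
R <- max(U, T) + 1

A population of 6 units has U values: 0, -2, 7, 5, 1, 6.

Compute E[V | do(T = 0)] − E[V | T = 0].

The intervention sets T=0 in all 6 units regardless of U. Recomputing V per unit gives 2, -4, 23, 17, 5, 20; average 10.5.
Conditioning on T=0 selects the 3 unit(s) with U ∈ {0, -2, 1}. Their V values: 2, -4, 5. Mean = 1.
Difference = 10.5 − 1 = 9.5.

9.5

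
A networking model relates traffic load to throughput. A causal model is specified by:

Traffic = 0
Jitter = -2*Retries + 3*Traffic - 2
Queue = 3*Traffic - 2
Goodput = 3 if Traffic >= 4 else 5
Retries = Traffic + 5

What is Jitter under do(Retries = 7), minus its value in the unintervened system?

The intervention breaks the incoming arrows to Retries: Retries = Traffic + 5 no longer applies, and Retries = 7.
Jitter = -2*Retries + 3*Traffic - 2  [with Retries=7, Traffic=0]  = -16
Without intervention: Retries = Traffic + 5  [with Traffic=0]  = 5; Jitter = -2*Retries + 3*Traffic - 2  [with Retries=5, Traffic=0]  = -12.
Change = -16 − (-12) = -4.

-4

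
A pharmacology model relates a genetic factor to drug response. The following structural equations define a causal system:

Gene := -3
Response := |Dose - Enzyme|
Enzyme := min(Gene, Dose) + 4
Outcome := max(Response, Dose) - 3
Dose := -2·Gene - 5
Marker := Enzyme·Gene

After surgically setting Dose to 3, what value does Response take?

2

do(Dose=3) replaces the equation Dose := -2·Gene - 5 with the constant Dose = 3.
Enzyme = min(Gene, Dose) + 4  [with Gene=-3, Dose=3]  = 1
Response = |Dose - Enzyme|  [with Dose=3, Enzyme=1]  = 2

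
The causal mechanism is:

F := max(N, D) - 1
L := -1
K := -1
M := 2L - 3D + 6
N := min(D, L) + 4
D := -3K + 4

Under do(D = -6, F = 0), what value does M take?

22

Setting D = -6, F = 0 by intervention discards those variables' equations.
M = 2L - 3D + 6  [with L=-1, D=-6]  = 22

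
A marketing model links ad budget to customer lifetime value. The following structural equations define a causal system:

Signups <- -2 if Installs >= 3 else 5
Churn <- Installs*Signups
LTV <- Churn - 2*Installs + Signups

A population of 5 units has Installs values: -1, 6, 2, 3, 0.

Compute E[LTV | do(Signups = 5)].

The intervention sets Signups=5 in all 5 units regardless of Installs. Recomputing LTV per unit gives 2, 23, 11, 14, 5; average 11.

11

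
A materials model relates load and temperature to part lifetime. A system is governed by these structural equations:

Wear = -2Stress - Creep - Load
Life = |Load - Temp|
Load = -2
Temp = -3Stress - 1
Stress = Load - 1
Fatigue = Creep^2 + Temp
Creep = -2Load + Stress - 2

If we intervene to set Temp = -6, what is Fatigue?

The intervention breaks the incoming arrows to Temp: Temp = -3Stress - 1 no longer applies, and Temp = -6.
Stress = Load - 1  [with Load=-2]  = -3
Creep = -2Load + Stress - 2  [with Load=-2, Stress=-3]  = -1
Fatigue = Creep^2 + Temp  [with Creep=-1, Temp=-6]  = -5

-5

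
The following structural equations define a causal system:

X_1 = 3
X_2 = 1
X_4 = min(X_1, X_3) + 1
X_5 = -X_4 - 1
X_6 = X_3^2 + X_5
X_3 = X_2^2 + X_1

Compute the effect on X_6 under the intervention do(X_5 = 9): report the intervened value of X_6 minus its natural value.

The intervention breaks the incoming arrows to X_5: X_5 = -X_4 - 1 no longer applies, and X_5 = 9.
X_3 = X_2^2 + X_1  [with X_2=1, X_1=3]  = 4
X_6 = X_3^2 + X_5  [with X_3=4, X_5=9]  = 25
Without intervention: X_3 = X_2^2 + X_1  [with X_2=1, X_1=3]  = 4; X_4 = min(X_1, X_3) + 1  [with X_1=3, X_3=4]  = 4; X_5 = -X_4 - 1  [with X_4=4]  = -5; X_6 = X_3^2 + X_5  [with X_3=4, X_5=-5]  = 11.
Change = 25 − 11 = 14.

14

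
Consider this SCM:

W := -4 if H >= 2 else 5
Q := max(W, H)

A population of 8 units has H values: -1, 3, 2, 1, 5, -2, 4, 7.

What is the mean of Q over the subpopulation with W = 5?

Observing W=5 restricts to units where W's equation naturally yields 5: H ∈ {-1, 1, -2}. In that subpopulation Q = 5, 5, 5, mean 5.

5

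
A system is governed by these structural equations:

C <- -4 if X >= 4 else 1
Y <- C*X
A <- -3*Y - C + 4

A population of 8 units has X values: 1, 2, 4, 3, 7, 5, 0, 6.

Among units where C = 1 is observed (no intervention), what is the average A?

E[A|C=1] averages over only the 4 units with C=1 (X = 1, 2, 3, 0): A = 0, -3, -6, 3, mean -1.5.

-1.5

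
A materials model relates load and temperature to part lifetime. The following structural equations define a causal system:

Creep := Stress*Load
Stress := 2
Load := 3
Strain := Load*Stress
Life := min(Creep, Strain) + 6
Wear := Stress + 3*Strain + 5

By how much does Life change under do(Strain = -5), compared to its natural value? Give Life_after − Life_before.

The intervention breaks the incoming arrows to Strain: Strain := Load*Stress no longer applies, and Strain = -5.
Creep = Stress*Load  [with Stress=2, Load=3]  = 6
Life = min(Creep, Strain) + 6  [with Creep=6, Strain=-5]  = 1
Without intervention: Strain = Load*Stress  [with Load=3, Stress=2]  = 6; Creep = Stress*Load  [with Stress=2, Load=3]  = 6; Life = min(Creep, Strain) + 6  [with Creep=6, Strain=6]  = 12.
Change = 1 − 12 = -11.

-11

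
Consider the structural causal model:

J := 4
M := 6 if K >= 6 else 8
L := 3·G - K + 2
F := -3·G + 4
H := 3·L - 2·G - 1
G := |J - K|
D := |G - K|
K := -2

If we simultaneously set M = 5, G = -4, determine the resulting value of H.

-17

The joint intervention fixes M = 5, G = -4, removing each variable's own equation.
L = 3·G - K + 2  [with G=-4, K=-2]  = -8
H = 3·L - 2·G - 1  [with L=-8, G=-4]  = -17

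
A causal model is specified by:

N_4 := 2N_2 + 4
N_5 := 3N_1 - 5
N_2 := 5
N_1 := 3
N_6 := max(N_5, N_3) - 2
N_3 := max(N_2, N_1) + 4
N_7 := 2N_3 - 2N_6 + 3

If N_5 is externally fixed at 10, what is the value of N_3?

do(N_5=10) replaces the equation N_5 := 3N_1 - 5 with the constant N_5 = 10.
N_3 is not downstream of the intervention, so its value is determined by the original equations.
N_3 = max(N_2, N_1) + 4  [with N_2=5, N_1=3]  = 9

9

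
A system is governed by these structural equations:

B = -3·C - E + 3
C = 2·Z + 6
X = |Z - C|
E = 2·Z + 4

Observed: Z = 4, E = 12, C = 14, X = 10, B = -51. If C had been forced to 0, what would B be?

-9

do(C=0) replaces the equation C = 2·Z + 6 with the constant C = 0.
E = 2·Z + 4  [with Z=4]  = 12
B = -3·C - E + 3  [with C=0, E=12]  = -9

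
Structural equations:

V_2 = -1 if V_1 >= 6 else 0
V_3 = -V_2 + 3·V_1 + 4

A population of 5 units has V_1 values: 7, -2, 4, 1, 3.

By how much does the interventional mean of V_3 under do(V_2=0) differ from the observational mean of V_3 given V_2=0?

3.3

The intervention sets V_2=0 in all 5 units regardless of V_1. Recomputing V_3 per unit gives 25, -2, 16, 7, 13; average 11.8.
Observing V_2=0 restricts to units where V_2's equation naturally yields 0: V_1 ∈ {-2, 4, 1, 3}. In that subpopulation V_3 = -2, 16, 7, 13, mean 8.5.
Difference = 11.8 − 8.5 = 3.3.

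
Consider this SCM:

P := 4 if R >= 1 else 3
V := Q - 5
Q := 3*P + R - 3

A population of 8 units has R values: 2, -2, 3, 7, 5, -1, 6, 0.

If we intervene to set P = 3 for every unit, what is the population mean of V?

3.5

Every unit gets P=3 under the intervention. V values become 3, -1, 4, 8, 6, 0, 7, 1; E[V|do(P=3)] = 3.5.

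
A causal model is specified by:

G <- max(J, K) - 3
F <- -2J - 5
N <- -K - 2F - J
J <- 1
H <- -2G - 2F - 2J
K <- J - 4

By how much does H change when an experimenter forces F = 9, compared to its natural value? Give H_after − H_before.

Under do(F=9), the mechanism F <- -2J - 5 is discarded; F is fixed at 9.
K = J - 4  [with J=1]  = -3
G = max(J, K) - 3  [with J=1, K=-3]  = -2
H = -2G - 2F - 2J  [with G=-2, F=9, J=1]  = -16
Without intervention: K = J - 4  [with J=1]  = -3; G = max(J, K) - 3  [with J=1, K=-3]  = -2; F = -2J - 5  [with J=1]  = -7; H = -2G - 2F - 2J  [with G=-2, F=-7, J=1]  = 16.
Change = -16 − 16 = -32.

-32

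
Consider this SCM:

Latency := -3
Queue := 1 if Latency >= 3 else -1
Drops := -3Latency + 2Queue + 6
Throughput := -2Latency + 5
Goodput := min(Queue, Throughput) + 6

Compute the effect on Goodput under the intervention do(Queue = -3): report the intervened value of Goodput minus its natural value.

do(Queue=-3) replaces the equation Queue := 1 if Latency >= 3 else -1 with the constant Queue = -3.
Throughput = -2Latency + 5  [with Latency=-3]  = 11
Goodput = min(Queue, Throughput) + 6  [with Queue=-3, Throughput=11]  = 3
Without intervention: Queue = 1 if Latency >= 3 else -1  [with Latency=-3]  = -1; Throughput = -2Latency + 5  [with Latency=-3]  = 11; Goodput = min(Queue, Throughput) + 6  [with Queue=-1, Throughput=11]  = 5.
Change = 3 − 5 = -2.

-2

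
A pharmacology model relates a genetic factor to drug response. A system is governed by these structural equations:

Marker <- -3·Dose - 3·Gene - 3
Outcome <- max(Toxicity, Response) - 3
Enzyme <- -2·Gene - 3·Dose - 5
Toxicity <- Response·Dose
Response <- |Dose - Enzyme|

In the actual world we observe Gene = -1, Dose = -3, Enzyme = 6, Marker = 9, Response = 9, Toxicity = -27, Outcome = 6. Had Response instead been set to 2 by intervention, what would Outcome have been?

Under do(Response=2), the mechanism Response <- |Dose - Enzyme| is discarded; Response is fixed at 2.
Toxicity = Response·Dose  [with Response=2, Dose=-3]  = -6
Outcome = max(Toxicity, Response) - 3  [with Toxicity=-6, Response=2]  = -1

-1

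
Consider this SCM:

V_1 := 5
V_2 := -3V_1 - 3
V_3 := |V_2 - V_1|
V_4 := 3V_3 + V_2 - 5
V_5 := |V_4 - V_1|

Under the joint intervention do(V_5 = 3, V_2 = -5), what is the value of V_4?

20

Setting V_5 = 3, V_2 = -5 by intervention discards those variables' equations.
V_3 = |V_2 - V_1|  [with V_2=-5, V_1=5]  = 10
V_4 = 3V_3 + V_2 - 5  [with V_3=10, V_2=-5]  = 20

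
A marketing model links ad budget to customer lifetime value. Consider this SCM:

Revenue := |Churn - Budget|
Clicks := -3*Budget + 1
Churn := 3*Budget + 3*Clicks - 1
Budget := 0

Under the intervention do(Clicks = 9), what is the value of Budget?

Under do(Clicks=9), the mechanism Clicks := -3*Budget + 1 is discarded; Clicks is fixed at 9.
Budget is not downstream of the intervention, so its value is determined by the original equations.

0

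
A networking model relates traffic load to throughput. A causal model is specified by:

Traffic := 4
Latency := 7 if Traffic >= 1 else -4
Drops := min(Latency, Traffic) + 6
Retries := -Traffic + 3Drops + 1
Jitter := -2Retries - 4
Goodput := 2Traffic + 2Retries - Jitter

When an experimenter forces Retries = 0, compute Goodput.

Under do(Retries=0), the mechanism Retries := -Traffic + 3Drops + 1 is discarded; Retries is fixed at 0.
Jitter = -2Retries - 4  [with Retries=0]  = -4
Goodput = 2Traffic + 2Retries - Jitter  [with Traffic=4, Retries=0, Jitter=-4]  = 12

12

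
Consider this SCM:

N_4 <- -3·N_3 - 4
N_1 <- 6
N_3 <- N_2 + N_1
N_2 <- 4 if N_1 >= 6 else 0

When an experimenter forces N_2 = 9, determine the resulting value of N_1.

Under do(N_2=9), the mechanism N_2 <- 4 if N_1 >= 6 else 0 is discarded; N_2 is fixed at 9.
N_1 is not downstream of the intervention, so its value is determined by the original equations.

6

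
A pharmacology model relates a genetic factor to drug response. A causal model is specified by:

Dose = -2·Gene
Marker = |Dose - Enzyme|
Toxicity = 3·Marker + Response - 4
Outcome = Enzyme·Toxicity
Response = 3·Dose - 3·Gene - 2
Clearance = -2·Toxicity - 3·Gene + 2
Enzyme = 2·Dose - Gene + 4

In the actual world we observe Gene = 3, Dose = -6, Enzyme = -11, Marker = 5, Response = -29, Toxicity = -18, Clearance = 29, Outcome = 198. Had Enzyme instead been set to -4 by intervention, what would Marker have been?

The intervention breaks the incoming arrows to Enzyme: Enzyme = 2·Dose - Gene + 4 no longer applies, and Enzyme = -4.
Dose = -2·Gene  [with Gene=3]  = -6
Marker = |Dose - Enzyme|  [with Dose=-6, Enzyme=-4]  = 2

2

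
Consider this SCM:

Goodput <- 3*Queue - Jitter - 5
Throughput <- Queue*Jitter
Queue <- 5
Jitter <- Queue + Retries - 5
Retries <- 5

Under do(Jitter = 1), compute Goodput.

9

do(Jitter=1) replaces the equation Jitter <- Queue + Retries - 5 with the constant Jitter = 1.
Goodput = 3*Queue - Jitter - 5  [with Queue=5, Jitter=1]  = 9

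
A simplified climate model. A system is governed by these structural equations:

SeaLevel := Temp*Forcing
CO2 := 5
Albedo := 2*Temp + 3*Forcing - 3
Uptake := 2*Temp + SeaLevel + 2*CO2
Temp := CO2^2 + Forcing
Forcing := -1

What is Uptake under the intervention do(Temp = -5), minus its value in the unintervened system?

The intervention breaks the incoming arrows to Temp: Temp := CO2^2 + Forcing no longer applies, and Temp = -5.
SeaLevel = Temp*Forcing  [with Temp=-5, Forcing=-1]  = 5
Uptake = 2*Temp + SeaLevel + 2*CO2  [with Temp=-5, SeaLevel=5, CO2=5]  = 5
Without intervention: Temp = CO2^2 + Forcing  [with CO2=5, Forcing=-1]  = 24; SeaLevel = Temp*Forcing  [with Temp=24, Forcing=-1]  = -24; Uptake = 2*Temp + SeaLevel + 2*CO2  [with Temp=24, SeaLevel=-24, CO2=5]  = 34.
Change = 5 − 34 = -29.

-29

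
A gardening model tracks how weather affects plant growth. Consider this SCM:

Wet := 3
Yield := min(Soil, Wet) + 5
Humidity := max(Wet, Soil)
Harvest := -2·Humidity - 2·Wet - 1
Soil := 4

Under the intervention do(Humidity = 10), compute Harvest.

do(Humidity=10) replaces the equation Humidity := max(Wet, Soil) with the constant Humidity = 10.
Harvest = -2·Humidity - 2·Wet - 1  [with Humidity=10, Wet=3]  = -27

-27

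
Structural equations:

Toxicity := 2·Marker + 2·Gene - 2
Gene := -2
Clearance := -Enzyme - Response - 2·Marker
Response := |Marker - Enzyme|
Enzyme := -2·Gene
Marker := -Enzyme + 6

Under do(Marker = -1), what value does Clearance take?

-7

The intervention breaks the incoming arrows to Marker: Marker := -Enzyme + 6 no longer applies, and Marker = -1.
Enzyme = -2·Gene  [with Gene=-2]  = 4
Response = |Marker - Enzyme|  [with Marker=-1, Enzyme=4]  = 5
Clearance = -Enzyme - Response - 2·Marker  [with Enzyme=4, Response=5, Marker=-1]  = -7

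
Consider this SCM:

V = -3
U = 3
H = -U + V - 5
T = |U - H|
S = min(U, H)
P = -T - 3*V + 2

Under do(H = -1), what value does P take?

The intervention breaks the incoming arrows to H: H = -U + V - 5 no longer applies, and H = -1.
T = |U - H|  [with U=3, H=-1]  = 4
P = -T - 3*V + 2  [with T=4, V=-3]  = 7

7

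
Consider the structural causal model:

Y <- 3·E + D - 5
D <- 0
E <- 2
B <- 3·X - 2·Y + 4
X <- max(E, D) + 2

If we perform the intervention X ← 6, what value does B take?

20

Intervening sets X = 6 and removes its equation (X <- max(E, D) + 2).
Y = 3·E + D - 5  [with E=2, D=0]  = 1
B = 3·X - 2·Y + 4  [with X=6, Y=1]  = 20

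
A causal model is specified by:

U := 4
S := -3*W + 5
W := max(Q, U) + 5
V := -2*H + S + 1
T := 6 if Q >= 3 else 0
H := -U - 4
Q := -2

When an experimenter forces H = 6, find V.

Intervening sets H = 6 and removes its equation (H := -U - 4).
W = max(Q, U) + 5  [with Q=-2, U=4]  = 9
S = -3*W + 5  [with W=9]  = -22
V = -2*H + S + 1  [with H=6, S=-22]  = -33

-33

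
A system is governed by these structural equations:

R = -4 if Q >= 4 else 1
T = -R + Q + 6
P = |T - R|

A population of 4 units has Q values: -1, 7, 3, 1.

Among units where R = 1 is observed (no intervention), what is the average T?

Conditioning on R=1 selects the 3 unit(s) with Q ∈ {-1, 3, 1}. Their T values: 4, 8, 6. Mean = 6.

6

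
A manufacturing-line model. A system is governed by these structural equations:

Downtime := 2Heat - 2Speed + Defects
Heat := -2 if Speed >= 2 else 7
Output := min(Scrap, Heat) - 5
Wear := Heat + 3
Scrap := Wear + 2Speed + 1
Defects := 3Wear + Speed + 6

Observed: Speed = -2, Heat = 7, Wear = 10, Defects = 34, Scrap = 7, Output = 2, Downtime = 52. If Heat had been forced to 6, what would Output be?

Under do(Heat=6), the mechanism Heat := -2 if Speed >= 2 else 7 is discarded; Heat is fixed at 6.
Wear = Heat + 3  [with Heat=6]  = 9
Scrap = Wear + 2Speed + 1  [with Wear=9, Speed=-2]  = 6
Output = min(Scrap, Heat) - 5  [with Scrap=6, Heat=6]  = 1

1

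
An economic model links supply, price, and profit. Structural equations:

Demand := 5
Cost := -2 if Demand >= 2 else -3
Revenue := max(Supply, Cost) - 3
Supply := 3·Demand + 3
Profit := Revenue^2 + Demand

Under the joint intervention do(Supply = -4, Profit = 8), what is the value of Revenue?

-5

The joint intervention fixes Supply = -4, Profit = 8, removing each variable's own equation.
Cost = -2 if Demand >= 2 else -3  [with Demand=5]  = -2
Revenue = max(Supply, Cost) - 3  [with Supply=-4, Cost=-2]  = -5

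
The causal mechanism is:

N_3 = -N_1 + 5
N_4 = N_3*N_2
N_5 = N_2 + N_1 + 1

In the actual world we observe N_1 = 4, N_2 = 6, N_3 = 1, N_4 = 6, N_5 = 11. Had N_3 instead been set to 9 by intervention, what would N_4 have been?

The intervention breaks the incoming arrows to N_3: N_3 = -N_1 + 5 no longer applies, and N_3 = 9.
N_4 = N_3*N_2  [with N_3=9, N_2=6]  = 54

54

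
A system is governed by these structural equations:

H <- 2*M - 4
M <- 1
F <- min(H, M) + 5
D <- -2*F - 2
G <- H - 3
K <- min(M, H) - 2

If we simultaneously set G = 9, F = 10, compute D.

-22

Setting G = 9, F = 10 by intervention discards those variables' equations.
D = -2*F - 2  [with F=10]  = -22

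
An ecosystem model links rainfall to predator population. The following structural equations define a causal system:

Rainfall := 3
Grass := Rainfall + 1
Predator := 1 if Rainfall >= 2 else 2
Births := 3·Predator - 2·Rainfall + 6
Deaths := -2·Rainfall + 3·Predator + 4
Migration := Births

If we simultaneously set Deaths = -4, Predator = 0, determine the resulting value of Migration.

0

The joint intervention fixes Deaths = -4, Predator = 0, removing each variable's own equation.
Births = 3·Predator - 2·Rainfall + 6  [with Predator=0, Rainfall=3]  = 0
Migration = Births  [with Births=0]  = 0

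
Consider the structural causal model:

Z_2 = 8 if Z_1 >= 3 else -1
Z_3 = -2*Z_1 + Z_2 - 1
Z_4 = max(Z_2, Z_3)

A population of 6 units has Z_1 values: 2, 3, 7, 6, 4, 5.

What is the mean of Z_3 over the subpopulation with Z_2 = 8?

-3

Conditioning on Z_2=8 selects the 5 unit(s) with Z_1 ∈ {3, 7, 6, 4, 5}. Their Z_3 values: 1, -7, -5, -1, -3. Mean = -3.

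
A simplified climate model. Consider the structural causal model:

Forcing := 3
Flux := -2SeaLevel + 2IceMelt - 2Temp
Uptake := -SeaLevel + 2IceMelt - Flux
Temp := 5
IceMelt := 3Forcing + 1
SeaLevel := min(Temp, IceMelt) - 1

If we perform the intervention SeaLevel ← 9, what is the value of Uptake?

Under do(SeaLevel=9), the mechanism SeaLevel := min(Temp, IceMelt) - 1 is discarded; SeaLevel is fixed at 9.
IceMelt = 3Forcing + 1  [with Forcing=3]  = 10
Flux = -2SeaLevel + 2IceMelt - 2Temp  [with SeaLevel=9, IceMelt=10, Temp=5]  = -8
Uptake = -SeaLevel + 2IceMelt - Flux  [with SeaLevel=9, IceMelt=10, Flux=-8]  = 19

19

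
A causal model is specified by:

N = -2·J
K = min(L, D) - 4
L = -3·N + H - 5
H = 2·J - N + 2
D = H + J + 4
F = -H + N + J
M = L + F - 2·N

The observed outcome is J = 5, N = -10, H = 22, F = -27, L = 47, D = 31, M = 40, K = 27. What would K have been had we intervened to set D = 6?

2

Intervening sets D = 6 and removes its equation (D = H + J + 4).
N = -2·J  [with J=5]  = -10
H = 2·J - N + 2  [with J=5, N=-10]  = 22
L = -3·N + H - 5  [with N=-10, H=22]  = 47
K = min(L, D) - 4  [with L=47, D=6]  = 2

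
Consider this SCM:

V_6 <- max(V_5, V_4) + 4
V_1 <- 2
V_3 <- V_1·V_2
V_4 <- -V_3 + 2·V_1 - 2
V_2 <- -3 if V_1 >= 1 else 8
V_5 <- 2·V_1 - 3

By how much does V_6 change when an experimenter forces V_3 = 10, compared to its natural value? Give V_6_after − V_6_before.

-7

The intervention breaks the incoming arrows to V_3: V_3 <- V_1·V_2 no longer applies, and V_3 = 10.
V_4 = -V_3 + 2·V_1 - 2  [with V_3=10, V_1=2]  = -8
V_5 = 2·V_1 - 3  [with V_1=2]  = 1
V_6 = max(V_5, V_4) + 4  [with V_5=1, V_4=-8]  = 5
Without intervention: V_2 = -3 if V_1 >= 1 else 8  [with V_1=2]  = -3; V_3 = V_1·V_2  [with V_1=2, V_2=-3]  = -6; V_4 = -V_3 + 2·V_1 - 2  [with V_3=-6, V_1=2]  = 8; V_5 = 2·V_1 - 3  [with V_1=2]  = 1; V_6 = max(V_5, V_4) + 4  [with V_5=1, V_4=8]  = 12.
Change = 5 − 12 = -7.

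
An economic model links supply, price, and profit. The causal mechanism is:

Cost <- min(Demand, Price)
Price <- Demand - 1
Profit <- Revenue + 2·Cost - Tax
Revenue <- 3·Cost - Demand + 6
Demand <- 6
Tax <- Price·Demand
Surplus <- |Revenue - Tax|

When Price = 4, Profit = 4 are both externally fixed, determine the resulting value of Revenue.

12

The joint intervention fixes Price = 4, Profit = 4, removing each variable's own equation.
Cost = min(Demand, Price)  [with Demand=6, Price=4]  = 4
Revenue = 3·Cost - Demand + 6  [with Cost=4, Demand=6]  = 12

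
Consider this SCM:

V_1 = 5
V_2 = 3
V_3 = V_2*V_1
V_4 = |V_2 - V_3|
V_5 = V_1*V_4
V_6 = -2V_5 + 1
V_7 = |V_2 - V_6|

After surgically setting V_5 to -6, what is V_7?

10

Under do(V_5=-6), the mechanism V_5 = V_1*V_4 is discarded; V_5 is fixed at -6.
V_6 = -2V_5 + 1  [with V_5=-6]  = 13
V_7 = |V_2 - V_6|  [with V_2=3, V_6=13]  = 10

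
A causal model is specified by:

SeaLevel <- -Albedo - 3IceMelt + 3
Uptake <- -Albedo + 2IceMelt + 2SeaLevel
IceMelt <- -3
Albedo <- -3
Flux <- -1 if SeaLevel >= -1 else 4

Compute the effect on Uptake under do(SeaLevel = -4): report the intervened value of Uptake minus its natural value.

-38

do(SeaLevel=-4) replaces the equation SeaLevel <- -Albedo - 3IceMelt + 3 with the constant SeaLevel = -4.
Uptake = -Albedo + 2IceMelt + 2SeaLevel  [with Albedo=-3, IceMelt=-3, SeaLevel=-4]  = -11
Without intervention: SeaLevel = -Albedo - 3IceMelt + 3  [with Albedo=-3, IceMelt=-3]  = 15; Uptake = -Albedo + 2IceMelt + 2SeaLevel  [with Albedo=-3, IceMelt=-3, SeaLevel=15]  = 27.
Change = -11 − 27 = -38.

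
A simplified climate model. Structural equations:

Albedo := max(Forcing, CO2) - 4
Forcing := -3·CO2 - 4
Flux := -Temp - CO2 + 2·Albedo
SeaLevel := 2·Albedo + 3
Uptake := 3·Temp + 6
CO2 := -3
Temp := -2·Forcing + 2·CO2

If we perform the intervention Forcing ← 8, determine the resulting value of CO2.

-3

Under do(Forcing=8), the mechanism Forcing := -3·CO2 - 4 is discarded; Forcing is fixed at 8.
CO2 is not downstream of the intervention, so its value is determined by the original equations.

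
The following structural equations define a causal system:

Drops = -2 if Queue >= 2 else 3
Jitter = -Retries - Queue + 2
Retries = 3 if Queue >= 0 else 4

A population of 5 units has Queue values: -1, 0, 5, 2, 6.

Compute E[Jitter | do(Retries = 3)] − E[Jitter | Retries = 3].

0.85

The intervention sets Retries=3 in all 5 units regardless of Queue. Recomputing Jitter per unit gives 0, -1, -6, -3, -7; average -3.4.
E[Jitter|Retries=3] averages over only the 4 units with Retries=3 (Queue = 0, 5, 2, 6): Jitter = -1, -6, -3, -7, mean -4.25.
Difference = -3.4 − (-4.25) = 0.85.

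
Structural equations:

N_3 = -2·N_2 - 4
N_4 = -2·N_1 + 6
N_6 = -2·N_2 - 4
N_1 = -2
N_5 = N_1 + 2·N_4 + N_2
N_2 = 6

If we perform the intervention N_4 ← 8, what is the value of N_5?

20

Intervening sets N_4 = 8 and removes its equation (N_4 = -2·N_1 + 6).
N_5 = N_1 + 2·N_4 + N_2  [with N_1=-2, N_4=8, N_2=6]  = 20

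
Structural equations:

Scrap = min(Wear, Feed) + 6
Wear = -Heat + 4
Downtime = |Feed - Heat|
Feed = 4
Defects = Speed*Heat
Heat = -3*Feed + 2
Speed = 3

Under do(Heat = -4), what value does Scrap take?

10

The intervention breaks the incoming arrows to Heat: Heat = -3*Feed + 2 no longer applies, and Heat = -4.
Wear = -Heat + 4  [with Heat=-4]  = 8
Scrap = min(Wear, Feed) + 6  [with Wear=8, Feed=4]  = 10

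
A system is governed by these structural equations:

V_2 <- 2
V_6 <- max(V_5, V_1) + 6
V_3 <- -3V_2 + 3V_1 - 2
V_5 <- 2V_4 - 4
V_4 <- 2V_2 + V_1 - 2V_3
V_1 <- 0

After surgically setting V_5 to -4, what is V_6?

The intervention breaks the incoming arrows to V_5: V_5 <- 2V_4 - 4 no longer applies, and V_5 = -4.
V_6 = max(V_5, V_1) + 6  [with V_5=-4, V_1=0]  = 6

6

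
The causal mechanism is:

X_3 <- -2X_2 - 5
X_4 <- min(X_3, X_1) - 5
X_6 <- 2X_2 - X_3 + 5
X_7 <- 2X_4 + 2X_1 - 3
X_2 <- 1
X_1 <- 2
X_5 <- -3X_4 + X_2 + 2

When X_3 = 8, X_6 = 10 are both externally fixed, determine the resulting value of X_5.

12

The joint intervention fixes X_3 = 8, X_6 = 10, removing each variable's own equation.
X_4 = min(X_3, X_1) - 5  [with X_3=8, X_1=2]  = -3
X_5 = -3X_4 + X_2 + 2  [with X_4=-3, X_2=1]  = 12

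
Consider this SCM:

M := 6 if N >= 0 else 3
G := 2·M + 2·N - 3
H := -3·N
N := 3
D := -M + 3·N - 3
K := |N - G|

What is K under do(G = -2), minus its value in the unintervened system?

-7

Intervening sets G = -2 and removes its equation (G := 2·M + 2·N - 3).
K = |N - G|  [with N=3, G=-2]  = 5
Without intervention: M = 6 if N >= 0 else 3  [with N=3]  = 6; G = 2·M + 2·N - 3  [with M=6, N=3]  = 15; K = |N - G|  [with N=3, G=15]  = 12.
Change = 5 − 12 = -7.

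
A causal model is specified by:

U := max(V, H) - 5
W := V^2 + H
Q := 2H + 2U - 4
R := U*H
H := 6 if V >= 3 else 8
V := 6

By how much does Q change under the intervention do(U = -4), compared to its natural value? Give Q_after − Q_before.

The intervention breaks the incoming arrows to U: U := max(V, H) - 5 no longer applies, and U = -4.
H = 6 if V >= 3 else 8  [with V=6]  = 6
Q = 2H + 2U - 4  [with H=6, U=-4]  = 0
Without intervention: H = 6 if V >= 3 else 8  [with V=6]  = 6; U = max(V, H) - 5  [with V=6, H=6]  = 1; Q = 2H + 2U - 4  [with H=6, U=1]  = 10.
Change = 0 − 10 = -10.

-10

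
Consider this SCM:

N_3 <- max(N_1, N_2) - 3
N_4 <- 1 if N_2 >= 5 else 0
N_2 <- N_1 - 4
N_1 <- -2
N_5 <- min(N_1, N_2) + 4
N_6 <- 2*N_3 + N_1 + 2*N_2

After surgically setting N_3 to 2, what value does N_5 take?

-2

do(N_3=2) replaces the equation N_3 <- max(N_1, N_2) - 3 with the constant N_3 = 2.
N_5 is not downstream of the intervention, so its value is determined by the original equations.
N_2 = N_1 - 4  [with N_1=-2]  = -6
N_5 = min(N_1, N_2) + 4  [with N_1=-2, N_2=-6]  = -2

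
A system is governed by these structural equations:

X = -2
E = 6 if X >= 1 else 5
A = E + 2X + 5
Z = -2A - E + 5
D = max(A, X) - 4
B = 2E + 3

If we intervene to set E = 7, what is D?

4

do(E=7) replaces the equation E = 6 if X >= 1 else 5 with the constant E = 7.
A = E + 2X + 5  [with E=7, X=-2]  = 8
D = max(A, X) - 4  [with A=8, X=-2]  = 4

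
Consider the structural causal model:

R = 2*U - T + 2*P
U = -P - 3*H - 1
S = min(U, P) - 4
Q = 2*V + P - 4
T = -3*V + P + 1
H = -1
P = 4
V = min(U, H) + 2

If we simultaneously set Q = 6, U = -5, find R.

Setting Q = 6, U = -5 by intervention discards those variables' equations.
V = min(U, H) + 2  [with U=-5, H=-1]  = -3
T = -3*V + P + 1  [with V=-3, P=4]  = 14
R = 2*U - T + 2*P  [with U=-5, T=14, P=4]  = -16

-16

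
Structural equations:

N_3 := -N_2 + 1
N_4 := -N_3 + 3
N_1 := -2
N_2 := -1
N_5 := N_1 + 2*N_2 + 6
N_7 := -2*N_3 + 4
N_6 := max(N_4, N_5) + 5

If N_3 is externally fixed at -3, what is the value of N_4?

6

The intervention breaks the incoming arrows to N_3: N_3 := -N_2 + 1 no longer applies, and N_3 = -3.
N_4 = -N_3 + 3  [with N_3=-3]  = 6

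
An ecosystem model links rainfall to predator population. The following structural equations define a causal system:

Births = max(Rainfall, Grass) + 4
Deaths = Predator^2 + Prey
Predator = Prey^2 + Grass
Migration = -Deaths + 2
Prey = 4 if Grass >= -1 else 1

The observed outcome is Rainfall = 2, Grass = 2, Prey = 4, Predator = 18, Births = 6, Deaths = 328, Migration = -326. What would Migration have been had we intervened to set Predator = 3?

The intervention breaks the incoming arrows to Predator: Predator = Prey^2 + Grass no longer applies, and Predator = 3.
Prey = 4 if Grass >= -1 else 1  [with Grass=2]  = 4
Deaths = Predator^2 + Prey  [with Predator=3, Prey=4]  = 13
Migration = -Deaths + 2  [with Deaths=13]  = -11

-11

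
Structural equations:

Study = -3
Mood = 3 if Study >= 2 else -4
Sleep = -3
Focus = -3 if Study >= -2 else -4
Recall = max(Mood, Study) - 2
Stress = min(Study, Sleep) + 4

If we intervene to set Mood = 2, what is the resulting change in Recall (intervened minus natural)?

The intervention breaks the incoming arrows to Mood: Mood = 3 if Study >= 2 else -4 no longer applies, and Mood = 2.
Recall = max(Mood, Study) - 2  [with Mood=2, Study=-3]  = 0
Without intervention: Mood = 3 if Study >= 2 else -4  [with Study=-3]  = -4; Recall = max(Mood, Study) - 2  [with Mood=-4, Study=-3]  = -5.
Change = 0 − (-5) = 5.

5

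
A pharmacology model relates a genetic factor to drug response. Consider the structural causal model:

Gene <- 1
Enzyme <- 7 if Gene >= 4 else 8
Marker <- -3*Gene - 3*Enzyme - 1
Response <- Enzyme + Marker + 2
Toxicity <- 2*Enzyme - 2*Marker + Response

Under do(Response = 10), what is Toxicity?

82

Intervening sets Response = 10 and removes its equation (Response <- Enzyme + Marker + 2).
Enzyme = 7 if Gene >= 4 else 8  [with Gene=1]  = 8
Marker = -3*Gene - 3*Enzyme - 1  [with Gene=1, Enzyme=8]  = -28
Toxicity = 2*Enzyme - 2*Marker + Response  [with Enzyme=8, Marker=-28, Response=10]  = 82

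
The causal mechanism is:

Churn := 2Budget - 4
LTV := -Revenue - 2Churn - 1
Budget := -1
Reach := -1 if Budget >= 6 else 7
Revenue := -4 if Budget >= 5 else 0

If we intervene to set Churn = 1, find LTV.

-3

do(Churn=1) replaces the equation Churn := 2Budget - 4 with the constant Churn = 1.
Revenue = -4 if Budget >= 5 else 0  [with Budget=-1]  = 0
LTV = -Revenue - 2Churn - 1  [with Revenue=0, Churn=1]  = -3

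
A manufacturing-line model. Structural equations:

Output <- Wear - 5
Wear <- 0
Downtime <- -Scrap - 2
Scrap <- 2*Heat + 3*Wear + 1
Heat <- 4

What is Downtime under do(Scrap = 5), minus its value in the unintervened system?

4

do(Scrap=5) replaces the equation Scrap <- 2*Heat + 3*Wear + 1 with the constant Scrap = 5.
Downtime = -Scrap - 2  [with Scrap=5]  = -7
Without intervention: Scrap = 2*Heat + 3*Wear + 1  [with Heat=4, Wear=0]  = 9; Downtime = -Scrap - 2  [with Scrap=9]  = -11.
Change = -7 − (-11) = 4.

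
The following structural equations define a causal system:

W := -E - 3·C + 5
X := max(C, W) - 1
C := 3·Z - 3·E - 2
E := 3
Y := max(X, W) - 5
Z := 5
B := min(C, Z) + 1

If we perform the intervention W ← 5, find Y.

0

Under do(W=5), the mechanism W := -E - 3·C + 5 is discarded; W is fixed at 5.
C = 3·Z - 3·E - 2  [with Z=5, E=3]  = 4
X = max(C, W) - 1  [with C=4, W=5]  = 4
Y = max(X, W) - 5  [with X=4, W=5]  = 0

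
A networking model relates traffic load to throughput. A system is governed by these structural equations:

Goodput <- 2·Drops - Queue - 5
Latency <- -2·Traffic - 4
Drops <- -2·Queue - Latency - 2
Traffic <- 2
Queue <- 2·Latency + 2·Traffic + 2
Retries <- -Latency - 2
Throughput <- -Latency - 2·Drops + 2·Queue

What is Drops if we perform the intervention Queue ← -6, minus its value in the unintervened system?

The intervention breaks the incoming arrows to Queue: Queue <- 2·Latency + 2·Traffic + 2 no longer applies, and Queue = -6.
Latency = -2·Traffic - 4  [with Traffic=2]  = -8
Drops = -2·Queue - Latency - 2  [with Queue=-6, Latency=-8]  = 18
Without intervention: Latency = -2·Traffic - 4  [with Traffic=2]  = -8; Queue = 2·Latency + 2·Traffic + 2  [with Latency=-8, Traffic=2]  = -10; Drops = -2·Queue - Latency - 2  [with Queue=-10, Latency=-8]  = 26.
Change = 18 − 26 = -8.

-8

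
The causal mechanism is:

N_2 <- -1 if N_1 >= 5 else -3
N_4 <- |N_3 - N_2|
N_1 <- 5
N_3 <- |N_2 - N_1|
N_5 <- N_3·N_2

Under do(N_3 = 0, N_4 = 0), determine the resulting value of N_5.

Setting N_3 = 0, N_4 = 0 by intervention discards those variables' equations.
N_2 = -1 if N_1 >= 5 else -3  [with N_1=5]  = -1
N_5 = N_3·N_2  [with N_3=0, N_2=-1]  = 0

0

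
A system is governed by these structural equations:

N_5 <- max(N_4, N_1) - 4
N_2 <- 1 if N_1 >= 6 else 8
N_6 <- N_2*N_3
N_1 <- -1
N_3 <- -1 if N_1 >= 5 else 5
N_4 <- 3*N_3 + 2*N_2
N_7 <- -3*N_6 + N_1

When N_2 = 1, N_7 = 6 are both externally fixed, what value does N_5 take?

Setting N_2 = 1, N_7 = 6 by intervention discards those variables' equations.
N_3 = -1 if N_1 >= 5 else 5  [with N_1=-1]  = 5
N_4 = 3*N_3 + 2*N_2  [with N_3=5, N_2=1]  = 17
N_5 = max(N_4, N_1) - 4  [with N_4=17, N_1=-1]  = 13

13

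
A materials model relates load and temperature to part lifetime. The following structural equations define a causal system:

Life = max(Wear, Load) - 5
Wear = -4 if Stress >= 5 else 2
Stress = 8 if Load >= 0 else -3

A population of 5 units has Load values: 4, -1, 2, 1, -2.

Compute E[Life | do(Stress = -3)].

Under do(Stress=-3), Stress's equation is replaced by Stress=-3 for every unit. Per-unit Life: -1, -3, -3, -3, -3. Mean = -2.6.

-2.6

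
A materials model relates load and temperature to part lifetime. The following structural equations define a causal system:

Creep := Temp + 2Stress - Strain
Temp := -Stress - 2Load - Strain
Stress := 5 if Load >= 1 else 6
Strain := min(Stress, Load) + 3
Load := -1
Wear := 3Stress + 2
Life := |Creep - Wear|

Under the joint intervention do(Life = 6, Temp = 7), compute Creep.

Under do(Life = 6, Temp = 7), each intervened variable's structural equation is replaced by its fixed value.
Stress = 5 if Load >= 1 else 6  [with Load=-1]  = 6
Strain = min(Stress, Load) + 3  [with Stress=6, Load=-1]  = 2
Creep = Temp + 2Stress - Strain  [with Temp=7, Stress=6, Strain=2]  = 17

17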